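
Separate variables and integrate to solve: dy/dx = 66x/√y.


Separate: √y dy = 66x dx.
Integrate: (2/3)y^(3/2) = 33x² + C.


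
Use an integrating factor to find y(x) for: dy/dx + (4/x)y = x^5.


P(x) = 4/x ⇒ μ = x^4.
(x^4 y)' = x^9 ⇒ x^4 y = x^10/(10) + C.
Solve for y: y = (1/10)x^6 + C/x^4.


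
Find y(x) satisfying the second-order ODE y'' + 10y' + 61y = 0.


Characteristic equation: r² + 10r + 61 = 0.
Discriminant is negative; roots r = -5 ± 6i (complex conjugate pair).
General solution uses e^(α x)(C₁ cos(β x) + C₂ sin(β x)): y = e^(-5x)(C₁cos(6x) + C₂sin(6x)).


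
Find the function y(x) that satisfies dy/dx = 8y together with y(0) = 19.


General solution of y' = 8y is y = Ce^(8x).
Apply y(0) = 19: C = 19.
Particular solution: y = 19e^(8x).


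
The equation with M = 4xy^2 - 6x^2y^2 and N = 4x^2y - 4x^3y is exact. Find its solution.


Check exactness: ∂M/∂y = 8xy - 12x^2y and ∂N/∂x = 8xy - 12x^2y; equal, so the equation is exact.
Integrate M with respect to x (treating y as constant): ∫M dx = 2x^2y^2 - 2x^3y^2 + h(y).
Differentiate w.r.t. y and set equal to N: all terms match, so h'(y) = 0 and h is a constant absorbed into C.
General solution: 2x^2y^2 - 2x^3y^2 = C.


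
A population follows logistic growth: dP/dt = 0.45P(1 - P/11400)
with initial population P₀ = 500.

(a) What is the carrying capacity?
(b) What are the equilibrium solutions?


Logistic ODE dP/dt = 0.45P(1 - P/11400) has equilibria where dP/dt = 0, i.e. P = 0 or P = 11400.
The coefficient (1 - P/K) = 0 when P = K, identifying K = 11400 as the carrying capacity.
(a) K = 11400; (b) equilibria P = 0 and P = 11400.


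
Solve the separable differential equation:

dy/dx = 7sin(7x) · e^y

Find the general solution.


Separate: e^(-y) dy = 7sin(7x) dx.
Integrate: -e^(-y) = -cos(7x) + C₀.
Rearrange: e^(-y) = cos(7x) + C.


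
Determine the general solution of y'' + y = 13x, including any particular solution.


Homogeneous: r² + 1 = 0 ⇒ r = ±1i, y_h = C₁cos(x) + C₂sin(x).
Polynomial forcing; try y_p = Ax + B. Then y_p'' + 1 y_p = 1(Ax + B) = 13x, so B = 0 and A = 13.
General solution: y = C₁cos(x) + C₂sin(x) + 13x.


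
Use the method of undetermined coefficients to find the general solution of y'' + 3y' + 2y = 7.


Characteristic roots of r² + 3r + 2 = 0 are -2, -1.
y_h = C₁e^(-2x) + C₂e^(-x).
Constant forcing; try y_p = A. Then 2A = 7 ⇒ A = 7/2.
General solution: y = C₁e^(-2x) + C₂e^(-x) + 7/2.


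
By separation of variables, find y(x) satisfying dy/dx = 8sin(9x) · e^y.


Separate: e^(-y) dy = 8sin(9x) dx.
Integrate: -e^(-y) = -(8/9)cos(9x) + C₀.
Rearrange: e^(-y) = (8/9)cos(9x) + C.


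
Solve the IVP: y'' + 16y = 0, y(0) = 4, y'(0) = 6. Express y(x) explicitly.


Characteristic roots of r² + 16 = 0 are ±4i, so y = C₁cos(4x) + C₂sin(4x).
Apply y(0) = 4: C₁ = 4. Differentiate and apply y'(0) = 6: 4·C₂ = 6, so C₂ = 3/2.
Particular solution: y = 4cos(4x) + (3/2)sin(4x).


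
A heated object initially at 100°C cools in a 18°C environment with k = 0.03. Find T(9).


Newton's law: dT/dt = -k(T - T_a) has solution T(t) = T_a + (T₀ - T_a)e^(-kt).
Plug in T_a = 18, T₀ = 100, k = 0.03, t = 9: T(9) = 18 + (82)e^(-0.27) ≈ 80.6°C.


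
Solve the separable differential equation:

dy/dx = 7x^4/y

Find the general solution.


Separate variables: y dy = 7x^4 dx.
Integrate both sides: y²/2 = (7/5)x^5 + C₀.
Multiply by 2: y² = (14/5)x^5 + C.


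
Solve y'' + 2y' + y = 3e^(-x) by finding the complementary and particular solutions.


Characteristic polynomial (r + 1)² = 0; repeated root r = -1.
y_h = (C₁ + C₂x)e^(-x). Forcing matches the repeated root (resonance), so try y_p = Ax² e^(-x).
Substitute and solve for A: 2A = 3, so A = 3/2.
General solution: y = (C₁ + C₂x + (3/2)x²)e^(-x).


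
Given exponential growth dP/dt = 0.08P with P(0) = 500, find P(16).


The ODE dP/dt = 0.08P has solution P(t) = P(0)e^(0.08t).
Substitute P(0) = 500 and t = 16: P(16) = 500 e^(1.28) ≈ 1798.


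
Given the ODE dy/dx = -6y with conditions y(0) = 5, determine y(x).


General solution of y' = -6y is y = Ce^(-6x).
Apply y(0) = 5: C = 5.
Particular solution: y = 5e^(-6x).


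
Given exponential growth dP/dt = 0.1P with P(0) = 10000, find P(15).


The ODE dP/dt = 0.1P has solution P(t) = P(0)e^(0.1t).
Substitute P(0) = 10000 and t = 15: P(15) = 10000 e^(1.50) ≈ 44817.


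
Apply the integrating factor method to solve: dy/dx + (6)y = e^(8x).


P(x) = 6 ⇒ μ = e^(6x).
(μ y)' = e^(14x) ⇒ μ y = e^(14x)/14 + C.
Divide by μ: y = (1/14)e^(8x) + Ce^(-6x).


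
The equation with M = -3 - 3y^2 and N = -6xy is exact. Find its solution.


Check exactness: ∂M/∂y = -6y and ∂N/∂x = -6y; equal, so the equation is exact.
Integrate M with respect to x (treating y as constant): ∫M dx = -3x - 3xy^2 + h(y).
Differentiate w.r.t. y and set equal to N: all terms match, so h'(y) = 0 and h is a constant absorbed into C.
General solution: -3x - 3xy^2 = C.


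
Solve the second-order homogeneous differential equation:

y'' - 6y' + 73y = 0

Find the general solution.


Characteristic equation: r² - 6r + 73 = 0.
Discriminant is negative; roots r = 3 ± 8i (complex conjugate pair).
General solution uses e^(α x)(C₁ cos(β x) + C₂ sin(β x)): y = e^(3x)(C₁cos(8x) + C₂sin(8x)).


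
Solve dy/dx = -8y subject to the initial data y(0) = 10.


General solution of y' = -8y is y = Ce^(-8x).
Apply y(0) = 10: C = 10.
Particular solution: y = 10e^(-8x).


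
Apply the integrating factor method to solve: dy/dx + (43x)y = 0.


P(x) = 43x ⇒ μ = e^((43/2)x²).
Q(x) = 0 so μ y is constant: y = Ce^(-(43/2)x²).


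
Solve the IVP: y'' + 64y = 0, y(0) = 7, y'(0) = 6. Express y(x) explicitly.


Characteristic roots of r² + 64 = 0 are ±8i, so y = C₁cos(8x) + C₂sin(8x).
Apply y(0) = 7: C₁ = 7. Differentiate and apply y'(0) = 6: 8·C₂ = 6, so C₂ = 3/4.
Particular solution: y = 7cos(8x) + (3/4)sin(8x).


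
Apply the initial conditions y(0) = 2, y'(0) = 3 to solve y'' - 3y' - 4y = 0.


Characteristic roots of r² - 3r - 4 = 0 are -1, 4.
General solution y = c₁ e^(-x) + c₂ e^(4x).
Apply y(0) = 2: c₁ + c₂ = 2. Apply y'(0) = 3: -1 c₁ + 4 c₂ = 3.
Solve: c₁ = 1, c₂ = 1.
Particular solution: y = e^(-x) + e^(4x).


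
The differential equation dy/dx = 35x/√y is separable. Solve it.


Separate: √y dy = 35x dx.
Integrate: (2/3)y^(3/2) = (35/2)x² + C.


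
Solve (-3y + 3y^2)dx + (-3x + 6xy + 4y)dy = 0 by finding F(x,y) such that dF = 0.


Check exactness: ∂M/∂y = -3 + 6y and ∂N/∂x = -3 + 6y; equal, so the equation is exact.
Integrate M with respect to x (treating y as constant): ∫M dx = -3xy + 3xy^2 + h(y).
Differentiate w.r.t. y and set equal to N: the x-dependent terms already match, leaving h'(y) = 4y. Integrate: h(y) = 2y^2.
So F(x,y) = -3xy + 3xy^2 + 2y^2.
General solution: -3xy + 3xy^2 + 2y^2 = C.


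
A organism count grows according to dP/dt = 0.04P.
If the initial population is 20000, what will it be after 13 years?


The ODE dP/dt = 0.04P has solution P(t) = P(0)e^(0.04t).
Substitute P(0) = 20000 and t = 13: P(13) = 20000 e^(0.52) ≈ 33641.


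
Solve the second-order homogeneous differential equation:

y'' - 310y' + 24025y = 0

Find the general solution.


Characteristic equation: r² - 310r + 24025 = 0, i.e. (r - 155)² = 0.
Repeated root r = 155; include an x factor for the second linearly independent solution.
General solution: y = (C₁ + C₂x)e^(155x).


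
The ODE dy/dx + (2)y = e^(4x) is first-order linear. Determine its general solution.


P(x) = 2 ⇒ μ = e^(2x).
(μ y)' = e^(6x) ⇒ μ y = e^(6x)/6 + C.
Divide by μ: y = (1/6)e^(4x) + Ce^(-2x).


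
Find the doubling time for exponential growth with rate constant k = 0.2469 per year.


Exponential growth: P(t) = P₀ e^(0.2469t). Set P(t)/P₀ = 2: e^(0.2469t) = 2.
Solve: t = ln(2)/0.2469 ≈ 2.81 years.


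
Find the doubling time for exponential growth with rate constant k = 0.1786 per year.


Exponential growth: P(t) = P₀ e^(0.1786t). Set P(t)/P₀ = 2: e^(0.1786t) = 2.
Solve: t = ln(2)/0.1786 ≈ 3.88 years.


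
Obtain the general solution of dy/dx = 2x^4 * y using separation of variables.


Separate variables: dy/y = 2x^4 dx.
Integrate: ln|y| = (2/5)x^5 + C₀.
Exponentiate: y = Ce^((2/5)x^5).


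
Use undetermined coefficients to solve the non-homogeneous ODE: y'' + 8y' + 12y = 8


Characteristic roots of r² + 8r + 12 = 0 are -6, -2.
y_h = C₁e^(-6x) + C₂e^(-2x).
Constant forcing; try y_p = A. Then 12A = 8 ⇒ A = 2/3.
General solution: y = C₁e^(-6x) + C₂e^(-2x) + 2/3.


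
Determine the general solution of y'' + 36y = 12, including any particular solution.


Homogeneous part: r² + 36 = 0 ⇒ r = ±6i, so y_h = C₁cos(6x) + C₂sin(6x).
Try constant y_p = A; plug in: 36A = 12 ⇒ A = 1/3.
General solution: y = C₁cos(6x) + C₂sin(6x) + 1/3.


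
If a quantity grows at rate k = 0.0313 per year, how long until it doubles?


Exponential growth: P(t) = P₀ e^(0.0313t). Set P(t)/P₀ = 2: e^(0.0313t) = 2.
Solve: t = ln(2)/0.0313 ≈ 22.15 years.


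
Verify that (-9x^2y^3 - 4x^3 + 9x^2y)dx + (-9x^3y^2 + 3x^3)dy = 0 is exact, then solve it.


Check exactness: ∂M/∂y = -27x^2y^2 + 9x^2 and ∂N/∂x = -27x^2y^2 + 9x^2; equal, so the equation is exact.
Integrate M with respect to x (treating y as constant): ∫M dx = -3x^3y^3 - x^4 + 3x^3y + h(y).
Differentiate w.r.t. y and set equal to N: all terms match, so h'(y) = 0 and h is a constant absorbed into C.
General solution: -3x^3y^3 - x^4 + 3x^3y = C.


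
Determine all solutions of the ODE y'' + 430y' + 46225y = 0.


Characteristic equation: r² + 430r + 46225 = 0, i.e. (r + 215)² = 0.
Repeated root r = -215; include an x factor for the second linearly independent solution.
General solution: y = (C₁ + C₂x)e^(-215x).


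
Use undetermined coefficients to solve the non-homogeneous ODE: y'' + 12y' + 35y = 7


Characteristic roots of r² + 12r + 35 = 0 are -7, -5.
y_h = C₁e^(-7x) + C₂e^(-5x).
Constant forcing; try y_p = A. Then 35A = 7 ⇒ A = 1/5.
General solution: y = C₁e^(-7x) + C₂e^(-5x) + 1/5.


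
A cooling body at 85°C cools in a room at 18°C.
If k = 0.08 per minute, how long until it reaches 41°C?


From T(t) = T_a + (T₀ - T_a)e^(-kt), set T(t) = 41:
(41 - 18) / (85 - 18) = e^(-0.08t), so t = -ln(0.343)/0.08 ≈ 13.4 minutes.


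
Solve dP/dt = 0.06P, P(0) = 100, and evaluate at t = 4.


The ODE dP/dt = 0.06P has solution P(t) = P(0)e^(0.06t).
Substitute P(0) = 100 and t = 4: P(4) = 100 e^(0.24) ≈ 127.


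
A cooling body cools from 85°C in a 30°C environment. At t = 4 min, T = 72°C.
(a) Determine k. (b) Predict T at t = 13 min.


Newton's law: T(t) = T_a + (T₀ - T_a)e^(-kt).
(a) Use T(4) = 72: (72 - 30)/(85 - 30) = e^(-k·4), so k = -ln(0.764)/4 ≈ 0.0674.
(b) Apply k to t = 13: T(13) = 30 + (55)e^(-0.876) ≈ 52.9°C.


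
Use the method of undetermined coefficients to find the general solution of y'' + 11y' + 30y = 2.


Characteristic roots of r² + 11r + 30 = 0 are -5, -6.
y_h = C₁e^(-5x) + C₂e^(-6x).
Constant forcing; try y_p = A. Then 30A = 2 ⇒ A = 1/15.
General solution: y = C₁e^(-5x) + C₂e^(-6x) + 1/15.


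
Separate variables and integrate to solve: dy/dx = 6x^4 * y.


Separate variables: dy/y = 6x^4 dx.
Integrate: ln|y| = (6/5)x^5 + C₀.
Exponentiate: y = Ce^((6/5)x^5).


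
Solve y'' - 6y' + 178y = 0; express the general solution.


Characteristic equation: r² - 6r + 178 = 0.
Discriminant is negative; roots r = 3 ± 13i (complex conjugate pair).
General solution uses e^(α x)(C₁ cos(β x) + C₂ sin(β x)): y = e^(3x)(C₁cos(13x) + C₂sin(13x)).


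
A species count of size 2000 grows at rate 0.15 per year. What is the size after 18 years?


The ODE dP/dt = 0.15P has solution P(t) = P(0)e^(0.15t).
Substitute P(0) = 2000 and t = 18: P(18) = 2000 e^(2.70) ≈ 29759.


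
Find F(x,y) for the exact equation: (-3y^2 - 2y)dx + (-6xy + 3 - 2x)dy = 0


Check exactness: ∂M/∂y = -6y - 2 and ∂N/∂x = -6y - 2; equal, so the equation is exact.
Integrate M with respect to x (treating y as constant): ∫M dx = -3xy^2 - 2xy + h(y).
Differentiate w.r.t. y and set equal to N: the x-dependent terms already match, leaving h'(y) = 3. Integrate: h(y) = 3y.
So F(x,y) = -3xy^2 + 3y - 2xy.
General solution: -3xy^2 + 3y - 2xy = C.


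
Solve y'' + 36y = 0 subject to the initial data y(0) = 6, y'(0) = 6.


Characteristic roots of r² + 36 = 0 are ±6i, so y = C₁cos(6x) + C₂sin(6x).
Apply y(0) = 6: C₁ = 6. Differentiate and apply y'(0) = 6: 6·C₂ = 6, so C₂ = 1.
Particular solution: y = 6cos(6x) + sin(6x).


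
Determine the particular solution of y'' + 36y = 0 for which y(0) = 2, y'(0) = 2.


Characteristic roots of r² + 36 = 0 are ±6i, so y = C₁cos(6x) + C₂sin(6x).
Apply y(0) = 2: C₁ = 2. Differentiate and apply y'(0) = 2: 6·C₂ = 2, so C₂ = 1/3.
Particular solution: y = 2cos(6x) + (1/3)sin(6x).


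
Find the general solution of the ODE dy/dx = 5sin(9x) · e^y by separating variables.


Separate: e^(-y) dy = 5sin(9x) dx.
Integrate: -e^(-y) = -(5/9)cos(9x) + C₀.
Rearrange: e^(-y) = (5/9)cos(9x) + C.


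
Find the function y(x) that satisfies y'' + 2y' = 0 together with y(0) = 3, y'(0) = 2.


Characteristic roots of r² + 2r = 0 are 0, -2.
General solution y = c₁ + c₂ e^(-2x).
Apply y(0) = 3: c₁ + c₂ = 3. Apply y'(0) = 2: 0 c₁ - 2 c₂ = 2.
Solve: c₁ = 4, c₂ = -1.
Particular solution: y = 4 - e^(-2x).


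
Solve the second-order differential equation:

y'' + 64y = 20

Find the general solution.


Homogeneous part: r² + 64 = 0 ⇒ r = ±8i, so y_h = C₁cos(8x) + C₂sin(8x).
Try constant y_p = A; plug in: 64A = 20 ⇒ A = 5/16.
General solution: y = C₁cos(8x) + C₂sin(8x) + 5/16.


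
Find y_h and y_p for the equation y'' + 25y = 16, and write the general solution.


Homogeneous part: r² + 25 = 0 ⇒ r = ±5i, so y_h = C₁cos(5x) + C₂sin(5x).
Try constant y_p = A; plug in: 25A = 16 ⇒ A = 16/25.
General solution: y = C₁cos(5x) + C₂sin(5x) + 16/25.


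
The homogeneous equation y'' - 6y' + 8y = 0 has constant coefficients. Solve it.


Characteristic equation: r² - 6r + 8 = 0.
Factor: (r - 4)(r - 2) = 0 ⇒ r = 4, 2 (distinct real).
General solution: y = C₁e^(4x) + C₂e^(2x).


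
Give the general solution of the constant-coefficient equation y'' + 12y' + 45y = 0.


Characteristic equation: r² + 12r + 45 = 0.
Discriminant is negative; roots r = -6 ± 3i (complex conjugate pair).
General solution uses e^(α x)(C₁ cos(β x) + C₂ sin(β x)): y = e^(-6x)(C₁cos(3x) + C₂sin(3x)).


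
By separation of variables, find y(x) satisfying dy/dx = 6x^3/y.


Separate variables: y dy = 6x^3 dx.
Integrate both sides: y²/2 = (3/2)x^4 + C₀.
Multiply by 2: y² = 3x^4 + C.


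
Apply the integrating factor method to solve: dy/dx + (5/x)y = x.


P(x) = 5/x ⇒ μ = x^5.
(x^5 y)' = x^6 ⇒ x^5 y = x^7/(7) + C.
Solve for y: y = (1/7)x^2 + C/x^5.


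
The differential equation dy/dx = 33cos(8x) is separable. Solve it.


g(y) = 1, so integrate directly: y = ∫ 33cos(8x) dx = (33/8)sin(8x) + C.


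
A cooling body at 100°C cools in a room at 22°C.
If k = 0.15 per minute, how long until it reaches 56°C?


From T(t) = T_a + (T₀ - T_a)e^(-kt), set T(t) = 56:
(56 - 22) / (100 - 22) = e^(-0.15t), so t = -ln(0.436)/0.15 ≈ 5.5 minutes.


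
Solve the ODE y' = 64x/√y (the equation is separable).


Separate: √y dy = 64x dx.
Integrate: (2/3)y^(3/2) = 32x² + C.


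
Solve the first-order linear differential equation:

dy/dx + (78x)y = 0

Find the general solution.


P(x) = 78x ⇒ μ = e^(39x²).
Q(x) = 0 so μ y is constant: y = Ce^(-39x²).


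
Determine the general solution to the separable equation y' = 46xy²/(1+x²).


Separate: dy/y² = 46x/(1+x²) dx.
Integrate LHS: ∫ dy/y² = -1/y.
Integrate RHS via u = 1+x²: 23ln(1+x²) + C.
Result: -1/y = 23ln(1+x²) + C.


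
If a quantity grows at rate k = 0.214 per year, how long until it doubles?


Exponential growth: P(t) = P₀ e^(0.214t). Set P(t)/P₀ = 2: e^(0.214t) = 2.
Solve: t = ln(2)/0.214 ≈ 3.24 years.


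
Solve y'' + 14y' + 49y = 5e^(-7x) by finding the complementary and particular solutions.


Characteristic polynomial (r + 7)² = 0; repeated root r = -7.
y_h = (C₁ + C₂x)e^(-7x). Forcing matches the repeated root (resonance), so try y_p = Ax² e^(-7x).
Substitute and solve for A: 2A = 5, so A = 5/2.
General solution: y = (C₁ + C₂x + (5/2)x²)e^(-7x).


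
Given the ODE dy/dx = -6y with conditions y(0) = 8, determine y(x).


General solution of y' = -6y is y = Ce^(-6x).
Apply y(0) = 8: C = 8.
Particular solution: y = 8e^(-6x).


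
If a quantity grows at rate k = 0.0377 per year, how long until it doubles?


Exponential growth: P(t) = P₀ e^(0.0377t). Set P(t)/P₀ = 2: e^(0.0377t) = 2.
Solve: t = ln(2)/0.0377 ≈ 18.39 years.


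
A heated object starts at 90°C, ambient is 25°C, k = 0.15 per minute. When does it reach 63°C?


From T(t) = T_a + (T₀ - T_a)e^(-kt), set T(t) = 63:
(63 - 25) / (90 - 25) = e^(-0.15t), so t = -ln(0.585)/0.15 ≈ 3.6 minutes.


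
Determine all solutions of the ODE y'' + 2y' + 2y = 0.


Characteristic equation: r² + 2r + 2 = 0.
Discriminant is negative; roots r = -1 ± 1i (complex conjugate pair).
General solution uses e^(α x)(C₁ cos(β x) + C₂ sin(β x)): y = e^(-x)(C₁cos(x) + C₂sin(x)).


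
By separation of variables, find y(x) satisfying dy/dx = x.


Integrate both sides with respect to x: y = ∫ x dx = (1/2)x^2 + C.


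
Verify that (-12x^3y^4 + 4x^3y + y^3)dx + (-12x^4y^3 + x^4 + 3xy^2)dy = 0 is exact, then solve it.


Check exactness: ∂M/∂y = -48x^3y^3 + 4x^3 + 3y^2 and ∂N/∂x = -48x^3y^3 + 4x^3 + 3y^2; equal, so the equation is exact.
Integrate M with respect to x (treating y as constant): ∫M dx = -3x^4y^4 + x^4y + xy^3 + h(y).
Differentiate w.r.t. y and set equal to N: all terms match, so h'(y) = 0 and h is a constant absorbed into C.
General solution: -3x^4y^4 + x^4y + xy^3 = C.


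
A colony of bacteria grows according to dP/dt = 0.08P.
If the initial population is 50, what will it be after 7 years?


The ODE dP/dt = 0.08P has solution P(t) = P(0)e^(0.08t).
Substitute P(0) = 50 and t = 7: P(7) = 50 e^(0.56) ≈ 88.


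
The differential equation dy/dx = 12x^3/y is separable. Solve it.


Separate variables: y dy = 12x^3 dx.
Integrate both sides: y²/2 = 3x^4 + C₀.
Multiply by 2: y² = 6x^4 + C.


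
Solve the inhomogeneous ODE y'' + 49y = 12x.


Homogeneous: r² + 49 = 0 ⇒ r = ±7i, y_h = C₁cos(7x) + C₂sin(7x).
Polynomial forcing; try y_p = Ax + B. Then y_p'' + 49 y_p = 49(Ax + B) = 12x, so B = 0 and A = 12/49.
General solution: y = C₁cos(7x) + C₂sin(7x) + (12/49)x.


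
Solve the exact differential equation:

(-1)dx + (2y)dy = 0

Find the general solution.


Check exactness: ∂M/∂y = 0 and ∂N/∂x = 0; equal, so the equation is exact.
Integrate M with respect to x (treating y as constant): ∫M dx = -x + h(y).
Differentiate w.r.t. y and set equal to N: the x-dependent terms already match, leaving h'(y) = 2y. Integrate: h(y) = y^2.
So F(x,y) = y^2 - x.
General solution: y^2 - x = C.


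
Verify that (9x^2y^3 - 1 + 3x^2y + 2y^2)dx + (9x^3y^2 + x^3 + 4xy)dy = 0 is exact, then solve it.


Check exactness: ∂M/∂y = 27x^2y^2 + 3x^2 + 4y and ∂N/∂x = 27x^2y^2 + 3x^2 + 4y; equal, so the equation is exact.
Integrate M with respect to x (treating y as constant): ∫M dx = 3x^3y^3 - x + x^3y + 2xy^2 + h(y).
Differentiate w.r.t. y and set equal to N: all terms match, so h'(y) = 0 and h is a constant absorbed into C.
General solution: 3x^3y^3 - x + x^3y + 2xy^2 = C.


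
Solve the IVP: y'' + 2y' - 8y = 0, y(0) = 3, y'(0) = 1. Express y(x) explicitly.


Characteristic roots of r² + 2r - 8 = 0 are -4, 2.
General solution y = c₁ e^(-4x) + c₂ e^(2x).
Apply y(0) = 3: c₁ + c₂ = 3. Apply y'(0) = 1: -4 c₁ + 2 c₂ = 1.
Solve: c₁ = 5/6, c₂ = 13/6.
Particular solution: y = (5/6)e^(-4x) + (13/6)e^(2x).


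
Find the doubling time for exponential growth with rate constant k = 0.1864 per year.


Exponential growth: P(t) = P₀ e^(0.1864t). Set P(t)/P₀ = 2: e^(0.1864t) = 2.
Solve: t = ln(2)/0.1864 ≈ 3.72 years.


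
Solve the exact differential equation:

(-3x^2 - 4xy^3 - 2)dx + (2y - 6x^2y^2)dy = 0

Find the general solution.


Check exactness: ∂M/∂y = -12xy^2 and ∂N/∂x = -12xy^2; equal, so the equation is exact.
Integrate M with respect to x (treating y as constant): ∫M dx = -x^3 - 2x^2y^3 - 2x + h(y).
Differentiate w.r.t. y and set equal to N: the x-dependent terms already match, leaving h'(y) = 2y. Integrate: h(y) = y^2.
So F(x,y) = -x^3 + y^2 - 2x^2y^3 - 2x.
General solution: -x^3 + y^2 - 2x^2y^3 - 2x = C.


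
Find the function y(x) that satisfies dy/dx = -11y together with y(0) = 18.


General solution of y' = -11y is y = Ce^(-11x).
Apply y(0) = 18: C = 18.
Particular solution: y = 18e^(-11x).


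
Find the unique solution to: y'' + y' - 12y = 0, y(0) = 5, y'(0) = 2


Characteristic roots of r² + r - 12 = 0 are 3, -4.
General solution y = c₁ e^(3x) + c₂ e^(-4x).
Apply y(0) = 5: c₁ + c₂ = 5. Apply y'(0) = 2: 3 c₁ - 4 c₂ = 2.
Solve: c₁ = 22/7, c₂ = 13/7.
Particular solution: y = (22/7)e^(3x) + (13/7)e^(-4x).


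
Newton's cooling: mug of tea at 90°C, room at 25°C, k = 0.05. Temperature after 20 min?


Newton's law: dT/dt = -k(T - T_a) has solution T(t) = T_a + (T₀ - T_a)e^(-kt).
Plug in T_a = 25, T₀ = 90, k = 0.05, t = 20: T(20) = 25 + (65)e^(-1.00) ≈ 48.9°C.


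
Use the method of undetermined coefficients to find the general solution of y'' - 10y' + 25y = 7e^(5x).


Characteristic polynomial (r - 5)² = 0; repeated root r = 5.
y_h = (C₁ + C₂x)e^(5x). Forcing matches the repeated root (resonance), so try y_p = Ax² e^(5x).
Substitute and solve for A: 2A = 7, so A = 7/2.
General solution: y = (C₁ + C₂x + (7/2)x²)e^(5x).


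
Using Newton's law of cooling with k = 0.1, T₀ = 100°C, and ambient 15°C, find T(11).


Newton's law: dT/dt = -k(T - T_a) has solution T(t) = T_a + (T₀ - T_a)e^(-kt).
Plug in T_a = 15, T₀ = 100, k = 0.1, t = 11: T(11) = 15 + (85)e^(-1.10) ≈ 43.3°C.


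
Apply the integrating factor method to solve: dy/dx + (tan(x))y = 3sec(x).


P(x) = tan(x) ⇒ μ = e^(∫tan(x)dx) = sec(x).
(sec(x) y)' = 3sec²(x) ⇒ sec(x) y = 3tan(x) + C.
Multiply by cos(x): y = 3sin(x) + C·cos(x).


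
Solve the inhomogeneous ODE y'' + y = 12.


Homogeneous part: r² + 1 = 0 ⇒ r = ±1i, so y_h = C₁cos(x) + C₂sin(x).
Try constant y_p = A; plug in: 1A = 12 ⇒ A = 12.
General solution: y = C₁cos(x) + C₂sin(x) + 12.


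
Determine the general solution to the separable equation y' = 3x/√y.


Separate: √y dy = 3x dx.
Integrate: (2/3)y^(3/2) = (3/2)x² + C.


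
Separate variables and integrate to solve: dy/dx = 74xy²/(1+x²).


Separate: dy/y² = 74x/(1+x²) dx.
Integrate LHS: ∫ dy/y² = -1/y.
Integrate RHS via u = 1+x²: 37ln(1+x²) + C.
Result: -1/y = 37ln(1+x²) + C.


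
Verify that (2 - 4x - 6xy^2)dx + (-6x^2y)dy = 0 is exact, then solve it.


Check exactness: ∂M/∂y = -12xy and ∂N/∂x = -12xy; equal, so the equation is exact.
Integrate M with respect to x (treating y as constant): ∫M dx = 2x - 2x^2 - 3x^2y^2 + h(y).
Differentiate w.r.t. y and set equal to N: all terms match, so h'(y) = 0 and h is a constant absorbed into C.
General solution: 2x - 2x^2 - 3x^2y^2 = C.


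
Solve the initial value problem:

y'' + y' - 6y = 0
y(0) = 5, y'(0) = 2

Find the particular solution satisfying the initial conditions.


Characteristic roots of r² + r - 6 = 0 are 2, -3.
General solution y = c₁ e^(2x) + c₂ e^(-3x).
Apply y(0) = 5: c₁ + c₂ = 5. Apply y'(0) = 2: 2 c₁ - 3 c₂ = 2.
Solve: c₁ = 17/5, c₂ = 8/5.
Particular solution: y = (17/5)e^(2x) + (8/5)e^(-3x).


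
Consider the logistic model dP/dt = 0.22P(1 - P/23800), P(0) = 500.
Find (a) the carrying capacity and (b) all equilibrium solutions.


Logistic ODE dP/dt = 0.22P(1 - P/23800) has equilibria where dP/dt = 0, i.e. P = 0 or P = 23800.
The coefficient (1 - P/K) = 0 when P = K, identifying K = 23800 as the carrying capacity.
(a) K = 23800; (b) equilibria P = 0 and P = 23800.


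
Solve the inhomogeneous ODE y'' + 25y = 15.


Homogeneous part: r² + 25 = 0 ⇒ r = ±5i, so y_h = C₁cos(5x) + C₂sin(5x).
Try constant y_p = A; plug in: 25A = 15 ⇒ A = 3/5.
General solution: y = C₁cos(5x) + C₂sin(5x) + 3/5.


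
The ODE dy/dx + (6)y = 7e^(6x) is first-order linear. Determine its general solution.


P(x) = 6 ⇒ μ = e^(6x).
(μ y)' = 7e^(12x) ⇒ μ y = (7/12)e^(12x) + C.
Divide by μ: y = (7/12)e^(6x) + Ce^(-6x).


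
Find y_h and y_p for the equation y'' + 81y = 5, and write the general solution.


Homogeneous part: r² + 81 = 0 ⇒ r = ±9i, so y_h = C₁cos(9x) + C₂sin(9x).
Try constant y_p = A; plug in: 81A = 5 ⇒ A = 5/81.
General solution: y = C₁cos(9x) + C₂sin(9x) + 5/81.


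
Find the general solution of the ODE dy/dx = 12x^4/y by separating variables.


Separate variables: y dy = 12x^4 dx.
Integrate both sides: y²/2 = (12/5)x^5 + C₀.
Multiply by 2: y² = (24/5)x^5 + C.


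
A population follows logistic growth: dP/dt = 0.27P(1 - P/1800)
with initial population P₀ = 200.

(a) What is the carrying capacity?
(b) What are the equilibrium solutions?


Logistic ODE dP/dt = 0.27P(1 - P/1800) has equilibria where dP/dt = 0, i.e. P = 0 or P = 1800.
The coefficient (1 - P/K) = 0 when P = K, identifying K = 1800 as the carrying capacity.
(a) K = 1800; (b) equilibria P = 0 and P = 1800.


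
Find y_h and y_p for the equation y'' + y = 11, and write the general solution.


Homogeneous part: r² + 1 = 0 ⇒ r = ±1i, so y_h = C₁cos(x) + C₂sin(x).
Try constant y_p = A; plug in: 1A = 11 ⇒ A = 11.
General solution: y = C₁cos(x) + C₂sin(x) + 11.


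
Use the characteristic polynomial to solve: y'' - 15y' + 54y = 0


Characteristic equation: r² - 15r + 54 = 0.
Factor: (r - 9)(r - 6) = 0 ⇒ r = 9, 6 (distinct real).
General solution: y = C₁e^(9x) + C₂e^(6x).


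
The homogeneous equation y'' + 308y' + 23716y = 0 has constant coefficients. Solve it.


Characteristic equation: r² + 308r + 23716 = 0, i.e. (r + 154)² = 0.
Repeated root r = -154; include an x factor for the second linearly independent solution.
General solution: y = (C₁ + C₂x)e^(-154x).


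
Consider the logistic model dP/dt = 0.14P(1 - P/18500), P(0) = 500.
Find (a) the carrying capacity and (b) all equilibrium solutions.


Logistic ODE dP/dt = 0.14P(1 - P/18500) has equilibria where dP/dt = 0, i.e. P = 0 or P = 18500.
The coefficient (1 - P/K) = 0 when P = K, identifying K = 18500 as the carrying capacity.
(a) K = 18500; (b) equilibria P = 0 and P = 18500.


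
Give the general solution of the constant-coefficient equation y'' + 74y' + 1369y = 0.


Characteristic equation: r² + 74r + 1369 = 0, i.e. (r + 37)² = 0.
Repeated root r = -37; include an x factor for the second linearly independent solution.
General solution: y = (C₁ + C₂x)e^(-37x).


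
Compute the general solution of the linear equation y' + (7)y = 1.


P(x) = 7, Q(x) = 1; integrating factor μ = e^(7x).
(μ y)' = e^(7x) ⇒ μ y = (1/7)e^(7x) + C.
Divide by μ: y = 1/7 + Ce^(-7x).


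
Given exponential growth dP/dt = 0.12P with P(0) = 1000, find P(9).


The ODE dP/dt = 0.12P has solution P(t) = P(0)e^(0.12t).
Substitute P(0) = 1000 and t = 9: P(9) = 1000 e^(1.08) ≈ 2945.


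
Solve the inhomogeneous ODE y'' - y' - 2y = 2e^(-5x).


Characteristic roots of r² - r - 2 = 0 are -1, 2.
y_h = C₁e^(-x) + C₂e^(2x).
Forcing exponent -5 is not a characteristic root; try y_p = Ae^(-5x).
Substitute: A·(25 + (-1)·-5 + (-2)) = A·28 = 2, so A = 1/14.
General solution: y = C₁e^(-x) + C₂e^(2x) + (1/14)e^(-5x).


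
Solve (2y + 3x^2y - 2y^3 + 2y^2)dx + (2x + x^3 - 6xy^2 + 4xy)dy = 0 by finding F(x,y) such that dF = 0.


Check exactness: ∂M/∂y = 2 + 3x^2 - 6y^2 + 4y and ∂N/∂x = 2 + 3x^2 - 6y^2 + 4y; equal, so the equation is exact.
Integrate M with respect to x (treating y as constant): ∫M dx = 2xy + x^3y - 2xy^3 + 2xy^2 + h(y).
Differentiate w.r.t. y and set equal to N: all terms match, so h'(y) = 0 and h is a constant absorbed into C.
General solution: 2xy + x^3y - 2xy^3 + 2xy^2 = C.


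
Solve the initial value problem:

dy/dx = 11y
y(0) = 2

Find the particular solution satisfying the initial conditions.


General solution of y' = 11y is y = Ce^(11x).
Apply y(0) = 2: C = 2.
Particular solution: y = 2e^(11x).


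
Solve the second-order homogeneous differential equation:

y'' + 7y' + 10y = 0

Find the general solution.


Characteristic equation: r² + 7r + 10 = 0.
Factor: (r + 5)(r + 2) = 0 ⇒ r = -5, -2 (distinct real).
General solution: y = C₁e^(-5x) + C₂e^(-2x).


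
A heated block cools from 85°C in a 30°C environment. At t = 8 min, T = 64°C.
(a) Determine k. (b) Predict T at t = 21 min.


Newton's law: T(t) = T_a + (T₀ - T_a)e^(-kt).
(a) Use T(8) = 64: (64 - 30)/(85 - 30) = e^(-k·8), so k = -ln(0.618)/8 ≈ 0.0601.
(b) Apply k to t = 21: T(21) = 30 + (55)e^(-1.263) ≈ 45.6°C.


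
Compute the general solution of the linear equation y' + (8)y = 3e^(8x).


P(x) = 8 ⇒ μ = e^(8x).
(μ y)' = 3e^(16x) ⇒ μ y = (3/16)e^(16x) + C.
Divide by μ: y = (3/16)e^(8x) + Ce^(-8x).


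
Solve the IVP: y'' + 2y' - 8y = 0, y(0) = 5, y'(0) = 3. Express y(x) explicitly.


Characteristic roots of r² + 2r - 8 = 0 are 2, -4.
General solution y = c₁ e^(2x) + c₂ e^(-4x).
Apply y(0) = 5: c₁ + c₂ = 5. Apply y'(0) = 3: 2 c₁ - 4 c₂ = 3.
Solve: c₁ = 23/6, c₂ = 7/6.
Particular solution: y = (23/6)e^(2x) + (7/6)e^(-4x).


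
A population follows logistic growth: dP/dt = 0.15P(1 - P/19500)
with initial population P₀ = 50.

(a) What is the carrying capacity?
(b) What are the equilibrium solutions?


Logistic ODE dP/dt = 0.15P(1 - P/19500) has equilibria where dP/dt = 0, i.e. P = 0 or P = 19500.
The coefficient (1 - P/K) = 0 when P = K, identifying K = 19500 as the carrying capacity.
(a) K = 19500; (b) equilibria P = 0 and P = 19500.


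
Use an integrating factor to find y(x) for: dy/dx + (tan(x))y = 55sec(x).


P(x) = tan(x) ⇒ μ = e^(∫tan(x)dx) = sec(x).
(sec(x) y)' = 55sec²(x) ⇒ sec(x) y = 55tan(x) + C.
Multiply by cos(x): y = 55sin(x) + C·cos(x).


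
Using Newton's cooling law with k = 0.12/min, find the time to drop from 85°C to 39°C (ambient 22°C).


From T(t) = T_a + (T₀ - T_a)e^(-kt), set T(t) = 39:
(39 - 22) / (85 - 22) = e^(-0.12t), so t = -ln(0.270)/0.12 ≈ 10.9 minutes.


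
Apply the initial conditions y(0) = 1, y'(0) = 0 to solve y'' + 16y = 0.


Characteristic roots of r² + 16 = 0 are ±4i, so y = C₁cos(4x) + C₂sin(4x).
Apply y(0) = 1: C₁ = 1. Differentiate and apply y'(0) = 0: 4·C₂ = 0, so C₂ = 0.
Particular solution: y = cos(4x).


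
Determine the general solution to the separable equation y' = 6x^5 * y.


Separate variables: dy/y = 6x^5 dx.
Integrate: ln|y| = x^6 + C₀.
Exponentiate: y = Ce^(x^6).


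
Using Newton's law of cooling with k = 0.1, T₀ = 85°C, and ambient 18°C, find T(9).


Newton's law: dT/dt = -k(T - T_a) has solution T(t) = T_a + (T₀ - T_a)e^(-kt).
Plug in T_a = 18, T₀ = 85, k = 0.1, t = 9: T(9) = 18 + (67)e^(-0.90) ≈ 45.2°C.


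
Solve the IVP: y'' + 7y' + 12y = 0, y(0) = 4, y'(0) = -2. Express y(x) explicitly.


Characteristic roots of r² + 7r + 12 = 0 are -3, -4.
General solution y = c₁ e^(-3x) + c₂ e^(-4x).
Apply y(0) = 4: c₁ + c₂ = 4. Apply y'(0) = -2: -3 c₁ - 4 c₂ = -2.
Solve: c₁ = 14, c₂ = -10.
Particular solution: y = 14e^(-3x) - 10e^(-4x).


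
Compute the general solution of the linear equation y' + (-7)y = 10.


P(x) = -7 ⇒ μ = e^(-7x).
(μ y)' = 10e^(-7x) ⇒ μ y = -(10/7)e^(-7x) + C.
Divide by μ: y = -10/7 + Ce^(7x).


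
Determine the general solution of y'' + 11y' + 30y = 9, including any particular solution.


Characteristic roots of r² + 11r + 30 = 0 are -5, -6.
y_h = C₁e^(-5x) + C₂e^(-6x).
Constant forcing; try y_p = A. Then 30A = 9 ⇒ A = 3/10.
General solution: y = C₁e^(-5x) + C₂e^(-6x) + 3/10.


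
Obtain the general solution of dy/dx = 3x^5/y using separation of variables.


Separate variables: y dy = 3x^5 dx.
Integrate both sides: y²/2 = (1/2)x^6 + C₀.
Multiply by 2: y² = x^6 + C.


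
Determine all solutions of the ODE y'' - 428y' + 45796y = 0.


Characteristic equation: r² - 428r + 45796 = 0, i.e. (r - 214)² = 0.
Repeated root r = 214; include an x factor for the second linearly independent solution.
General solution: y = (C₁ + C₂x)e^(214x).


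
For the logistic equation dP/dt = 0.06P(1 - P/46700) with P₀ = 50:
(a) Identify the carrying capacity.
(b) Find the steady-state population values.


Logistic ODE dP/dt = 0.06P(1 - P/46700) has equilibria where dP/dt = 0, i.e. P = 0 or P = 46700.
The coefficient (1 - P/K) = 0 when P = K, identifying K = 46700 as the carrying capacity.
(a) K = 46700; (b) equilibria P = 0 and P = 46700.


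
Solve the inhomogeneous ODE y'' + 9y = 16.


Homogeneous part: r² + 9 = 0 ⇒ r = ±3i, so y_h = C₁cos(3x) + C₂sin(3x).
Try constant y_p = A; plug in: 9A = 16 ⇒ A = 16/9.
General solution: y = C₁cos(3x) + C₂sin(3x) + 16/9.


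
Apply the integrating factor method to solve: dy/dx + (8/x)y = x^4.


P(x) = 8/x ⇒ μ = x^8.
(x^8 y)' = x^8·x^4 = x^12.
Integrate: x^8 y = x^13/(13) + C.
Solve for y: y = (1/13)x^5 + C/x^8.


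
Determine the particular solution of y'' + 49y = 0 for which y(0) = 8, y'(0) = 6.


Characteristic roots of r² + 49 = 0 are ±7i, so y = C₁cos(7x) + C₂sin(7x).
Apply y(0) = 8: C₁ = 8. Differentiate and apply y'(0) = 6: 7·C₂ = 6, so C₂ = 6/7.
Particular solution: y = 8cos(7x) + (6/7)sin(7x).


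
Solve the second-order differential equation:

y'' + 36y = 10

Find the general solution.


Homogeneous part: r² + 36 = 0 ⇒ r = ±6i, so y_h = C₁cos(6x) + C₂sin(6x).
Try constant y_p = A; plug in: 36A = 10 ⇒ A = 5/18.
General solution: y = C₁cos(6x) + C₂sin(6x) + 5/18.


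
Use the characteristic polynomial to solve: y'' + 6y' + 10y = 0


Characteristic equation: r² + 6r + 10 = 0.
Discriminant is negative; roots r = -3 ± 1i (complex conjugate pair).
General solution uses e^(α x)(C₁ cos(β x) + C₂ sin(β x)): y = e^(-3x)(C₁cos(x) + C₂sin(x)).


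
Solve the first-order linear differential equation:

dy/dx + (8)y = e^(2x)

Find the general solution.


P(x) = 8 ⇒ μ = e^(8x).
(μ y)' = e^(10x) ⇒ μ y = e^(10x)/10 + C.
Divide by μ: y = (1/10)e^(2x) + Ce^(-8x).


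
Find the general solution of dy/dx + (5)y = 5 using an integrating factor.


P(x) = 5, Q(x) = 5; integrating factor μ = e^(5x).
(μ y)' = 5e^(5x) ⇒ μ y = e^(5x) + C.
Divide by μ: y = 1 + Ce^(-5x).


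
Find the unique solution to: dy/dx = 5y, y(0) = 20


General solution of y' = 5y is y = Ce^(5x).
Apply y(0) = 20: C = 20.
Particular solution: y = 20e^(5x).


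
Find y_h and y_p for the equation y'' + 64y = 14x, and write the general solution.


Homogeneous: r² + 64 = 0 ⇒ r = ±8i, y_h = C₁cos(8x) + C₂sin(8x).
Polynomial forcing; try y_p = Ax + B. Then y_p'' + 64 y_p = 64(Ax + B) = 14x, so B = 0 and A = 7/32.
General solution: y = C₁cos(8x) + C₂sin(8x) + (7/32)x.


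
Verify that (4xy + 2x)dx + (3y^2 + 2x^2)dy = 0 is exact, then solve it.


Check exactness: ∂M/∂y = 4x and ∂N/∂x = 4x; equal, so the equation is exact.
Integrate M with respect to x (treating y as constant): ∫M dx = 2x^2y + x^2 + h(y).
Differentiate w.r.t. y and set equal to N: the x-dependent terms already match, leaving h'(y) = 3y^2. Integrate: h(y) = y^3.
So F(x,y) = y^3 + 2x^2y + x^2.
General solution: y^3 + 2x^2y + x^2 = C.


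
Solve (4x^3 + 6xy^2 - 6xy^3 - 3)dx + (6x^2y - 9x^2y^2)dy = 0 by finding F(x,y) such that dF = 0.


Check exactness: ∂M/∂y = 12xy - 18xy^2 and ∂N/∂x = 12xy - 18xy^2; equal, so the equation is exact.
Integrate M with respect to x (treating y as constant): ∫M dx = x^4 + 3x^2y^2 - 3x^2y^3 - 3x + h(y).
Differentiate w.r.t. y and set equal to N: all terms match, so h'(y) = 0 and h is a constant absorbed into C.
General solution: x^4 + 3x^2y^2 - 3x^2y^3 - 3x = C.


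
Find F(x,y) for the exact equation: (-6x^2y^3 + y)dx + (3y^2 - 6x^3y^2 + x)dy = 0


Check exactness: ∂M/∂y = -18x^2y^2 + 1 and ∂N/∂x = -18x^2y^2 + 1; equal, so the equation is exact.
Integrate M with respect to x (treating y as constant): ∫M dx = -2x^3y^3 + xy + h(y).
Differentiate w.r.t. y and set equal to N: the x-dependent terms already match, leaving h'(y) = 3y^2. Integrate: h(y) = y^3.
So F(x,y) = y^3 - 2x^3y^3 + xy.
General solution: y^3 - 2x^3y^3 + xy = C.


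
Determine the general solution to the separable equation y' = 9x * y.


Separate variables: dy/y = 9x dx.
Integrate: ln|y| = (9/2)x^2 + C₀.
Exponentiate: y = Ce^((9/2)x^2).


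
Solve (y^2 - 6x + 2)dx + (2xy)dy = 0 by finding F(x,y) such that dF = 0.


Check exactness: ∂M/∂y = 2y and ∂N/∂x = 2y; equal, so the equation is exact.
Integrate M with respect to x (treating y as constant): ∫M dx = xy^2 - 3x^2 + 2x + h(y).
Differentiate w.r.t. y and set equal to N: all terms match, so h'(y) = 0 and h is a constant absorbed into C.
General solution: xy^2 - 3x^2 + 2x = C.


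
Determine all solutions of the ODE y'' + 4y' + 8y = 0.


Characteristic equation: r² + 4r + 8 = 0.
Discriminant is negative; roots r = -2 ± 2i (complex conjugate pair).
General solution uses e^(α x)(C₁ cos(β x) + C₂ sin(β x)): y = e^(-2x)(C₁cos(2x) + C₂sin(2x)).


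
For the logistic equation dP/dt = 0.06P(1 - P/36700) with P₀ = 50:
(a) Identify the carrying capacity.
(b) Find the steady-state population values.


Logistic ODE dP/dt = 0.06P(1 - P/36700) has equilibria where dP/dt = 0, i.e. P = 0 or P = 36700.
The coefficient (1 - P/K) = 0 when P = K, identifying K = 36700 as the carrying capacity.
(a) K = 36700; (b) equilibria P = 0 and P = 36700.


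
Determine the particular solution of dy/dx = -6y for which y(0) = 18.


General solution of y' = -6y is y = Ce^(-6x).
Apply y(0) = 18: C = 18.
Particular solution: y = 18e^(-6x).


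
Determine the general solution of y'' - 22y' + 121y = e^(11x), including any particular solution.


Characteristic polynomial (r - 11)² = 0; repeated root r = 11.
y_h = (C₁ + C₂x)e^(11x). Forcing matches the repeated root (resonance), so try y_p = Ax² e^(11x).
Substitute and solve for A: 2A = 1, so A = 1/2.
General solution: y = (C₁ + C₂x + (1/2)x²)e^(11x).


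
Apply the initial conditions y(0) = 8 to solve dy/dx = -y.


General solution of y' = -y is y = Ce^(-x).
Apply y(0) = 8: C = 8.
Particular solution: y = 8e^(-x).


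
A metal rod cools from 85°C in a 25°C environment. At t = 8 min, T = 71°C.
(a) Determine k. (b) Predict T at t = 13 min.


Newton's law: T(t) = T_a + (T₀ - T_a)e^(-kt).
(a) Use T(8) = 71: (71 - 25)/(85 - 25) = e^(-k·8), so k = -ln(0.767)/8 ≈ 0.0332.
(b) Apply k to t = 13: T(13) = 25 + (60)e^(-0.432) ≈ 64.0°C.


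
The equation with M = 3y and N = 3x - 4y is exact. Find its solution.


Check exactness: ∂M/∂y = 3 and ∂N/∂x = 3; equal, so the equation is exact.
Integrate M with respect to x (treating y as constant): ∫M dx = 3xy + h(y).
Differentiate w.r.t. y and set equal to N: the x-dependent terms already match, leaving h'(y) = -4y. Integrate: h(y) = -2y^2.
So F(x,y) = 3xy - 2y^2.
General solution: 3xy - 2y^2 = C.
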